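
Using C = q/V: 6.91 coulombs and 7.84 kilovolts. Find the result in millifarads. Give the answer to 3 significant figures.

0.881 millifarads

(6.91) / (7.84e3) = 0.88138e-3 F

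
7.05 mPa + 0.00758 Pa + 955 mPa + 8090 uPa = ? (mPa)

977.72 mPa

In mPa:
  7.05 mPa → 7.05
  0.00758 Pa = 0.00758 × 10³ mPa = 7.58
  955 mPa → 955
  8090 uPa = 8090 × 10⁻³ mPa = 8.09
Sum: 7.05 + 7.58 + 955 + 8.09 = 977.72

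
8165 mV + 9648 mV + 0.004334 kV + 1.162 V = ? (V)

23.309 V

In V:
  8165 mV = 8165 × 10⁻³ V = 8.165
  9648 mV = 9648 × 10⁻³ V = 9.648
  0.004334 kV = 0.004334 × 10³ V = 4.334
  1.162 V → 1.162
Sum: 8.165 + 9.648 + 4.334 + 1.162 = 23.309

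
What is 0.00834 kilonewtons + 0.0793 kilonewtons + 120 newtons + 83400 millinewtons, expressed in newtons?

291.04 newtons

In newtons:
  0.00834 kilonewtons = 0.00834e3 newtons = 8.34
  0.0793 kilonewtons = 0.0793e3 newtons = 79.3
  120 newtons → 120
  83400 millinewtons = 83400e-3 newtons = 83.4
Sum: 8.34 + 79.3 + 120 + 83.4 = 291.04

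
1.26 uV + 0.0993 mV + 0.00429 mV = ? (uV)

In uV:
  1.26 uV → 1.26
  0.0993 mV = 0.0993 × 10³ uV = 99.3
  0.00429 mV = 0.00429 × 10³ uV = 4.29
Sum: 1.26 + 99.3 + 4.29 = 104.85

104.85 uV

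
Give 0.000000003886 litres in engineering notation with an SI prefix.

3.886 nanolitres

= 3.886 × 10⁻⁹ litres; 10⁻⁹ is nano.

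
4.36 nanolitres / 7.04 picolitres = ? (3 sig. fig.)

(4.36 × 10^-9) / (7.04 × 10^-12) = 0.6193 × 10^3

619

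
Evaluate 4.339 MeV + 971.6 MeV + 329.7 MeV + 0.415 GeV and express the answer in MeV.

In MeV:
  4.339 MeV → 4.339
  971.6 MeV → 971.6
  329.7 MeV → 329.7
  0.415 GeV = 0.415 × 10³ MeV = 415
Sum: 4.339 + 971.6 + 329.7 + 415 = 1720.639

1720.639 MeV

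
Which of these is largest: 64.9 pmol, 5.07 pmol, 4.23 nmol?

64.9 pmol = 0.0000000000649 mol
5.07 pmol = 0.00000000000507 mol
4.23 nmol = 0.00000000423 mol

4.23 nmol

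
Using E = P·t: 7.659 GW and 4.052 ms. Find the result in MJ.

7.659e9 × 4.052e-3 = 31.034268e6 J

31.034268 MJ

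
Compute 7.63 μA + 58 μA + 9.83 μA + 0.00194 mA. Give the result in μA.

In μA:
  7.63 μA → 7.63
  58 μA → 58
  9.83 μA → 9.83
  0.00194 mA = 0.00194 × 10³ μA = 1.94
Sum: 7.63 + 58 + 9.83 + 1.94 = 77.4

77.4 μA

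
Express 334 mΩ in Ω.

0.334 Ω

milli = 10⁻³, (no prefix) = 10⁰; factor is 10⁻³.
334 × 10⁻³ = 0.334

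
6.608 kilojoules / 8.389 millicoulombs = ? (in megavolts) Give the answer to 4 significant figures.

0.7877 megavolts

(6.608 × 10^3) / (8.389 × 10^-3) = 0.787698 × 10^6 V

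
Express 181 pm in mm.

0.000000181 mm

pico = 10^-12, milli = 10^-3; factor is 10^-9.
181 × 10^-9 = 0.000000181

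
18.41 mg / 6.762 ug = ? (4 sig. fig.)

(18.41e-3) / (6.762e-6) = 2.7226e3

2723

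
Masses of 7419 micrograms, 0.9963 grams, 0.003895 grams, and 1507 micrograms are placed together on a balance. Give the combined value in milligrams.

1009.121 milligrams

In milligrams:
  7419 micrograms = 7419e-3 milligrams = 7.419
  0.9963 grams = 0.9963e3 milligrams = 996.3
  0.003895 grams = 0.003895e3 milligrams = 3.895
  1507 micrograms = 1507e-3 milligrams = 1.507
Sum: 7.419 + 996.3 + 3.895 + 1.507 = 1009.121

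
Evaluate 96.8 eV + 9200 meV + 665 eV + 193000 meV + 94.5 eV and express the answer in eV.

1058.5 eV

In eV:
  96.8 eV → 96.8
  9200 meV = 9200 × 10^-3 eV = 9.2
  665 eV → 665
  193000 meV = 193000 × 10^-3 eV = 193
  94.5 eV → 94.5
Sum: 96.8 + 9.2 + 665 + 193 + 94.5 = 1058.5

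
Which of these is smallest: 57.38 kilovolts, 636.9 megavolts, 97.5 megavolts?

57.38 kilovolts = 57380 volts
636.9 megavolts = 636900000 volts
97.5 megavolts = 97500000 volts

57.38 kilovolts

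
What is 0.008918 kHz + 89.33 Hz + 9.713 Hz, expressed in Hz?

In Hz:
  0.008918 kHz = 0.008918 × 10³ Hz = 8.918
  89.33 Hz → 89.33
  9.713 Hz → 9.713
Sum: 8.918 + 89.33 + 9.713 = 107.961

107.961 Hz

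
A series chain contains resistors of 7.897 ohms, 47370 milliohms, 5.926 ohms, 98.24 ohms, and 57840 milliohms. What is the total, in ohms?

217.273 ohms

In ohms:
  7.897 ohms → 7.897
  47370 milliohms = 47370 × 10⁻³ ohms = 47.37
  5.926 ohms → 5.926
  98.24 ohms → 98.24
  57840 milliohms = 57840 × 10⁻³ ohms = 57.84
Sum: 7.897 + 47.37 + 5.926 + 98.24 + 57.84 = 217.273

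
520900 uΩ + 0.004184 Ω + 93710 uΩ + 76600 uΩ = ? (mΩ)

695.394 mΩ

In mΩ:
  520900 uΩ = 520900 × 10^-3 mΩ = 520.9
  0.004184 Ω = 0.004184 × 10^3 mΩ = 4.184
  93710 uΩ = 93710 × 10^-3 mΩ = 93.71
  76600 uΩ = 76600 × 10^-3 mΩ = 76.6
Sum: 520.9 + 4.184 + 93.71 + 76.6 = 695.394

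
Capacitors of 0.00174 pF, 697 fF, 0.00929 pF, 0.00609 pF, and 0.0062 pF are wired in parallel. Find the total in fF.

In fF:
  0.00174 pF = 0.00174 × 10³ fF = 1.74
  697 fF → 697
  0.00929 pF = 0.00929 × 10³ fF = 9.29
  0.00609 pF = 0.00609 × 10³ fF = 6.09
  0.0062 pF = 0.0062 × 10³ fF = 6.2
Sum: 1.74 + 697 + 9.29 + 6.09 + 6.2 = 720.32

720.32 fF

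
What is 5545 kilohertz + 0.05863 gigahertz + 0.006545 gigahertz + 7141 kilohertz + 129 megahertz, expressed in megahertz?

206.861 megahertz

In megahertz:
  5545 kilohertz = 5545 × 10^-3 megahertz = 5.545
  0.05863 gigahertz = 0.05863 × 10^3 megahertz = 58.63
  0.006545 gigahertz = 0.006545 × 10^3 megahertz = 6.545
  7141 kilohertz = 7141 × 10^-3 megahertz = 7.141
  129 megahertz → 129
Sum: 5.545 + 58.63 + 6.545 + 7.141 + 129 = 206.861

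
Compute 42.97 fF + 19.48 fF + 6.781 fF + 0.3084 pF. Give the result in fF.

In fF:
  42.97 fF → 42.97
  19.48 fF → 19.48
  6.781 fF → 6.781
  0.3084 pF = 0.3084 × 10^3 fF = 308.4
Sum: 42.97 + 19.48 + 6.781 + 308.4 = 377.631

377.631 fF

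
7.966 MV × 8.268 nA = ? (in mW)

7.966 × 10^6 × 8.268 × 10^-9 = 65.862888 × 10^-3 W

65.862888 mW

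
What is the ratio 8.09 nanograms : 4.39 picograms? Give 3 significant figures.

1840

(8.09e-9) / (4.39e-12) = 1.843e3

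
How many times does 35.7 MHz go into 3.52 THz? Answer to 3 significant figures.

(3.52 × 10¹²) / (35.7 × 10⁶) = 0.0986 × 10⁶

98600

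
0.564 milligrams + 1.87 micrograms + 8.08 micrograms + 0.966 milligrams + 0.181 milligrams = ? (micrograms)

1720.95 micrograms

In micrograms:
  0.564 milligrams = 0.564 × 10³ micrograms = 564
  1.87 micrograms → 1.87
  8.08 micrograms → 8.08
  0.966 milligrams = 0.966 × 10³ micrograms = 966
  0.181 milligrams = 0.181 × 10³ micrograms = 181
Sum: 564 + 1.87 + 8.08 + 966 + 181 = 1720.95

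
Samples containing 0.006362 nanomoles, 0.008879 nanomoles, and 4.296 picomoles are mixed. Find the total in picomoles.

In picomoles:
  0.006362 nanomoles = 0.006362 × 10^3 picomoles = 6.362
  0.008879 nanomoles = 0.008879 × 10^3 picomoles = 8.879
  4.296 picomoles → 4.296
Sum: 6.362 + 8.879 + 4.296 = 19.537

19.537 picomoles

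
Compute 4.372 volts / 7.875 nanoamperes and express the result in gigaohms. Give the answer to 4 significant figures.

(4.372) / (7.875 × 10^-9) = 0.555175 × 10^9 Ω

0.5552 gigaohms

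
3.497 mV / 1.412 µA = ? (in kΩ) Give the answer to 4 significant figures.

(3.497e-3) / (1.412e-6) = 2.47663e3 Ω

2.477 kΩ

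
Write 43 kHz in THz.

kilo = 10³, tera = 10¹²; factor is 10⁻⁹.
43 × 10⁻⁹ = 0.000000043

0.000000043 THz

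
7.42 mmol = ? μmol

7420 μmol

milli = 10⁻³, micro = 10⁻⁶; factor is 10³.
7.42 × 10³ = 7420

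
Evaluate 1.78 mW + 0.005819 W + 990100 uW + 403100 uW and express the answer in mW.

1400.799 mW

In mW:
  1.78 mW → 1.78
  0.005819 W = 0.005819 × 10^3 mW = 5.819
  990100 uW = 990100 × 10^-3 mW = 990.1
  403100 uW = 403100 × 10^-3 mW = 403.1
Sum: 1.78 + 5.819 + 990.1 + 403.1 = 1400.799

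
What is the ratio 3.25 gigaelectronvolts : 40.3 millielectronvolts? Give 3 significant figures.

(3.25 × 10^9) / (40.3 × 10^-3) = 0.08065 × 10^12

80600000000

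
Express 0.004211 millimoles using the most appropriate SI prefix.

4.211 micromoles

= 4.211 × 10^-6 moles; 10^-6 is micro.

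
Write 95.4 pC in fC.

95400 fC

pico = 1e-12, femto = 1e-15; factor is 1e3.
95.4 × 1e3 = 95400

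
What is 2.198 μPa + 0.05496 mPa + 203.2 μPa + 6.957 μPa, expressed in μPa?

267.315 μPa

In μPa:
  2.198 μPa → 2.198
  0.05496 mPa = 0.05496 × 10³ μPa = 54.96
  203.2 μPa → 203.2
  6.957 μPa → 6.957
Sum: 2.198 + 54.96 + 203.2 + 6.957 = 267.315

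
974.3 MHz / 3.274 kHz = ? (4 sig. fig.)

(974.3e6) / (3.274e3) = 297.59e3

297600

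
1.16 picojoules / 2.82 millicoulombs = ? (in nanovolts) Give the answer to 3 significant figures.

(1.16 × 10⁻¹²) / (2.82 × 10⁻³) = 0.41135 × 10⁻⁹ V

0.411 nanovolts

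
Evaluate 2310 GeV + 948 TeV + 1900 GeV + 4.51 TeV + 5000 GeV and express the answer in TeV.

In TeV:
  2310 GeV = 2310 × 10^-3 TeV = 2.31
  948 TeV → 948
  1900 GeV = 1900 × 10^-3 TeV = 1.9
  4.51 TeV → 4.51
  5000 GeV = 5000 × 10^-3 TeV = 5
Sum: 2.31 + 948 + 1.9 + 4.51 + 5 = 961.72

961.72 TeV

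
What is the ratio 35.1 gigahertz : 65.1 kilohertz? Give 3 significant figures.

(35.1 × 10^9) / (65.1 × 10^3) = 0.5392 × 10^6

539000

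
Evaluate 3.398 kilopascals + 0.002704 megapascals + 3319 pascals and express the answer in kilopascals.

9.421 kilopascals

In kilopascals:
  3.398 kilopascals → 3.398
  0.002704 megapascals = 0.002704 × 10³ kilopascals = 2.704
  3319 pascals = 3319 × 10⁻³ kilopascals = 3.319
Sum: 3.398 + 2.704 + 3.319 = 9.421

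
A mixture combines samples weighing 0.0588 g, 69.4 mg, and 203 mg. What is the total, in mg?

331.2 mg

In mg:
  0.0588 g = 0.0588e3 mg = 58.8
  69.4 mg → 69.4
  203 mg → 203
Sum: 58.8 + 69.4 + 203 = 331.2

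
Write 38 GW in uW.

giga = 10⁹, micro = 10⁻⁶; factor is 10¹⁵.
38 × 10¹⁵ = 38000000000000000

38000000000000000 uW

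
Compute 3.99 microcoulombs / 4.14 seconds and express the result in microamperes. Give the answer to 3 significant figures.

(3.99 × 10^-6) / (4.14) = 0.96377 × 10^-6 A

0.964 microamperes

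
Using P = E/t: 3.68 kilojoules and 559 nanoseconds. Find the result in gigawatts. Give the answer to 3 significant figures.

(3.68e3) / (559e-9) = 0.0065832e12 W

6.58 gigawatts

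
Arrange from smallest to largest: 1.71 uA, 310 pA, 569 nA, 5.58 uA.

310 pA < 569 nA < 1.71 uA < 5.58 uA

1.71 uA = 0.00000171 A
310 pA = 0.00000000031 A
569 nA = 0.000000569 A
5.58 uA = 0.00000558 A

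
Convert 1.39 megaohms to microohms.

1390000000000 microohms

mega = 10⁶, micro = 10⁻⁶; factor is 10¹².
1.39 × 10¹² = 1390000000000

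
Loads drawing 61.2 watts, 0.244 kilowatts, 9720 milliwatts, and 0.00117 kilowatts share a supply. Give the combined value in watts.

316.09 watts

In watts:
  61.2 watts → 61.2
  0.244 kilowatts = 0.244 × 10³ watts = 244
  9720 milliwatts = 9720 × 10⁻³ watts = 9.72
  0.00117 kilowatts = 0.00117 × 10³ watts = 1.17
Sum: 61.2 + 244 + 9.72 + 1.17 = 316.09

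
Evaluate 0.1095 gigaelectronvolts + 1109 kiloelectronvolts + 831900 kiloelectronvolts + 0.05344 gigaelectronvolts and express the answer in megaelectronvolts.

995.949 megaelectronvolts

In megaelectronvolts:
  0.1095 gigaelectronvolts = 0.1095e3 megaelectronvolts = 109.5
  1109 kiloelectronvolts = 1109e-3 megaelectronvolts = 1.109
  831900 kiloelectronvolts = 831900e-3 megaelectronvolts = 831.9
  0.05344 gigaelectronvolts = 0.05344e3 megaelectronvolts = 53.44
Sum: 109.5 + 1.109 + 831.9 + 53.44 = 995.949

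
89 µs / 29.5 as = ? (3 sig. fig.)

3020000000000

(89e-6) / (29.5e-18) = 3.017e12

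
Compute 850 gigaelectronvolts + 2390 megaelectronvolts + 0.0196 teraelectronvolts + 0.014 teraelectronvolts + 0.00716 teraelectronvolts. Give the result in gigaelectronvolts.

893.15 gigaelectronvolts

In gigaelectronvolts:
  850 gigaelectronvolts → 850
  2390 megaelectronvolts = 2390 × 10^-3 gigaelectronvolts = 2.39
  0.0196 teraelectronvolts = 0.0196 × 10^3 gigaelectronvolts = 19.6
  0.014 teraelectronvolts = 0.014 × 10^3 gigaelectronvolts = 14
  0.00716 teraelectronvolts = 0.00716 × 10^3 gigaelectronvolts = 7.16
Sum: 850 + 2.39 + 19.6 + 14 + 7.16 = 893.15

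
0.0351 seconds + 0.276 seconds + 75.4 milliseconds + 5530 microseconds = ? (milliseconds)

392.03 milliseconds

In milliseconds:
  0.0351 seconds = 0.0351e3 milliseconds = 35.1
  0.276 seconds = 0.276e3 milliseconds = 276
  75.4 milliseconds → 75.4
  5530 microseconds = 5530e-3 milliseconds = 5.53
Sum: 35.1 + 276 + 75.4 + 5.53 = 392.03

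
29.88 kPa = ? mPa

kilo = 10³, milli = 10⁻³; factor is 10⁶.
29.88 × 10⁶ = 29880000

29880000 mPa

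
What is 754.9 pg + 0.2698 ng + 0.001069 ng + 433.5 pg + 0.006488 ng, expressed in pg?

1465.757 pg

In pg:
  754.9 pg → 754.9
  0.2698 ng = 0.2698e3 pg = 269.8
  0.001069 ng = 0.001069e3 pg = 1.069
  433.5 pg → 433.5
  0.006488 ng = 0.006488e3 pg = 6.488
Sum: 754.9 + 269.8 + 1.069 + 433.5 + 6.488 = 1465.757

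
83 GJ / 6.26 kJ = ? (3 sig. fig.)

13300000

(83 × 10^9) / (6.26 × 10^3) = 13.26 × 10^6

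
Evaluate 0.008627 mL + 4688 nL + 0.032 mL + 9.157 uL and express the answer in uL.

In uL:
  0.008627 mL = 0.008627 × 10^3 uL = 8.627
  4688 nL = 4688 × 10^-3 uL = 4.688
  0.032 mL = 0.032 × 10^3 uL = 32
  9.157 uL → 9.157
Sum: 8.627 + 4.688 + 32 + 9.157 = 54.472

54.472 uL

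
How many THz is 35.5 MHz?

0.0000355 THz

mega = 10^6, tera = 10^12; factor is 10^-6.
35.5 × 10^-6 = 0.0000355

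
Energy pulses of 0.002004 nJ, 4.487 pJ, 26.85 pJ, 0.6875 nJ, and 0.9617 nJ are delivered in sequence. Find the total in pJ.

In pJ:
  0.002004 nJ = 0.002004 × 10^3 pJ = 2.004
  4.487 pJ → 4.487
  26.85 pJ → 26.85
  0.6875 nJ = 0.6875 × 10^3 pJ = 687.5
  0.9617 nJ = 0.9617 × 10^3 pJ = 961.7
Sum: 2.004 + 4.487 + 26.85 + 687.5 + 961.7 = 1682.541

1682.541 pJ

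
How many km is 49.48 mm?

milli = 10⁻³, kilo = 10³; factor is 10⁻⁶.
49.48 × 10⁻⁶ = 0.00004948

0.00004948 km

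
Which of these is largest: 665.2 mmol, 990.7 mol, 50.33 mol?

665.2 mmol = 0.6652 mol
990.7 mol = 990.7 mol
50.33 mol = 50.33 mol

990.7 mol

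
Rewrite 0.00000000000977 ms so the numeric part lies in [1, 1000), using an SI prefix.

9.77 fs

= 9.77e-15 s; 1e-15 is femto.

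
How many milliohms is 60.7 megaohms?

60700000000 milliohms

mega = 10^6, milli = 10^-3; factor is 10^9.
60.7 × 10^9 = 60700000000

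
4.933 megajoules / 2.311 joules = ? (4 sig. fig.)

(4.933 × 10^6) / (2.311) = 2.1346 × 10^6

2135000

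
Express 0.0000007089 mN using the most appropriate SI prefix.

708.9 pN

= 708.9 × 10^-12 N; 10^-12 is pico.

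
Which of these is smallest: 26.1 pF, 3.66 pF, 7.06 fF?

26.1 pF = 0.0000000000261 F
3.66 pF = 0.00000000000366 F
7.06 fF = 0.00000000000000706 F

7.06 fF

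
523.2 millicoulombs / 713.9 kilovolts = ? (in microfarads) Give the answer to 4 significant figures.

0.7329 microfarads

(523.2 × 10⁻³) / (713.9 × 10³) = 0.732876 × 10⁻⁶ F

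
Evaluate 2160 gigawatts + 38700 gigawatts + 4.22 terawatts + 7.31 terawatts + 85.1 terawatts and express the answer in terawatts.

137.49 terawatts

In terawatts:
  2160 gigawatts = 2160 × 10^-3 terawatts = 2.16
  38700 gigawatts = 38700 × 10^-3 terawatts = 38.7
  4.22 terawatts → 4.22
  7.31 terawatts → 7.31
  85.1 terawatts → 85.1
Sum: 2.16 + 38.7 + 4.22 + 7.31 + 85.1 = 137.49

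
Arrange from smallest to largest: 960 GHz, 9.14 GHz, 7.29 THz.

9.14 GHz < 960 GHz < 7.29 THz

960 GHz = 960000000000 Hz
9.14 GHz = 9140000000 Hz
7.29 THz = 7290000000000 Hz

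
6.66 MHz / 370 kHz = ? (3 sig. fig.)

(6.66e6) / (370e3) = 0.018e3

18.0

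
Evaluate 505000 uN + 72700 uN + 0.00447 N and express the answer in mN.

582.17 mN

In mN:
  505000 uN = 505000 × 10⁻³ mN = 505
  72700 uN = 72700 × 10⁻³ mN = 72.7
  0.00447 N = 0.00447 × 10³ mN = 4.47
Sum: 505 + 72.7 + 4.47 = 582.17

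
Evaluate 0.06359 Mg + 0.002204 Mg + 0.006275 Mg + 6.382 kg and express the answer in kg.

78.451 kg

In kg:
  0.06359 Mg = 0.06359 × 10³ kg = 63.59
  0.002204 Mg = 0.002204 × 10³ kg = 2.204
  0.006275 Mg = 0.006275 × 10³ kg = 6.275
  6.382 kg → 6.382
Sum: 63.59 + 2.204 + 6.275 + 6.382 = 78.451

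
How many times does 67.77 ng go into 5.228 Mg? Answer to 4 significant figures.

77140000000000

(5.228 × 10^6) / (67.77 × 10^-9) = 0.077143 × 10^15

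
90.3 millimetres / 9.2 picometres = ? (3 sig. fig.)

(90.3 × 10^-3) / (9.2 × 10^-12) = 9.815 × 10^9

9820000000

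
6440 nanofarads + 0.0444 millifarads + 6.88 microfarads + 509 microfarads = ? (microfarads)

In microfarads:
  6440 nanofarads = 6440 × 10^-3 microfarads = 6.44
  0.0444 millifarads = 0.0444 × 10^3 microfarads = 44.4
  6.88 microfarads → 6.88
  509 microfarads → 509
Sum: 6.44 + 44.4 + 6.88 + 509 = 566.72

566.72 microfarads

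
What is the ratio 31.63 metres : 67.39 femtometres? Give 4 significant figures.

(31.63) / (67.39 × 10⁻¹⁵) = 0.46936 × 10¹⁵

469400000000000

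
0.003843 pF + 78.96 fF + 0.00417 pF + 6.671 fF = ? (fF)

93.644 fF

In fF:
  0.003843 pF = 0.003843 × 10³ fF = 3.843
  78.96 fF → 78.96
  0.00417 pF = 0.00417 × 10³ fF = 4.17
  6.671 fF → 6.671
Sum: 3.843 + 78.96 + 4.17 + 6.671 = 93.644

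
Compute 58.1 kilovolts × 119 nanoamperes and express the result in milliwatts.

6.9139 milliwatts

58.1 × 10³ × 119 × 10⁻⁹ = 6913.9 × 10⁻⁶ W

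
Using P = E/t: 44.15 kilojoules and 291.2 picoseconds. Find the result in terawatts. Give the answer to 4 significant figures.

151.6 terawatts

(44.15e3) / (291.2e-12) = 0.151614e15 W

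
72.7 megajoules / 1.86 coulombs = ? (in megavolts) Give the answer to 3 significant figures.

(72.7 × 10⁶) / (1.86) = 39.086 × 10⁶ V

39.1 megavolts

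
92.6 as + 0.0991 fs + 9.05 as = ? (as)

In as:
  92.6 as → 92.6
  0.0991 fs = 0.0991 × 10³ as = 99.1
  9.05 as → 9.05
Sum: 92.6 + 99.1 + 9.05 = 200.75

200.75 as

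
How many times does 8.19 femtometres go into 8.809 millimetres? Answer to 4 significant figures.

1076000000000

(8.809e-3) / (8.19e-15) = 1.0756e12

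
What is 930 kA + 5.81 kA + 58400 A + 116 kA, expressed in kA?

1110.21 kA

In kA:
  930 kA → 930
  5.81 kA → 5.81
  58400 A = 58400 × 10⁻³ kA = 58.4
  116 kA → 116
Sum: 930 + 5.81 + 58.4 + 116 = 1110.21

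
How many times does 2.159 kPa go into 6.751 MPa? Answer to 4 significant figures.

3127

(6.751e6) / (2.159e3) = 3.1269e3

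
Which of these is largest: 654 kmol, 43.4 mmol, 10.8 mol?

654 kmol

654 kmol = 654000 mol
43.4 mmol = 0.0434 mol
10.8 mol = 10.8 mol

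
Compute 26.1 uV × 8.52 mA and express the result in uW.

0.222372 uW

26.1 × 10^-6 × 8.52 × 10^-3 = 222.372 × 10^-9 W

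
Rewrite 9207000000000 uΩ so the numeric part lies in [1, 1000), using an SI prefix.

9.207 MΩ

= 9.207 × 10^6 Ω; 10^6 is mega.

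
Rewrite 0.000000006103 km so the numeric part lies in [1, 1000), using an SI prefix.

= 6.103 × 10⁻⁶ m; 10⁻⁶ is micro.

6.103 μm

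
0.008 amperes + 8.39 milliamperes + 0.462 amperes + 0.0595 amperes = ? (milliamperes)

537.89 milliamperes

In milliamperes:
  0.008 amperes = 0.008 × 10³ milliamperes = 8
  8.39 milliamperes → 8.39
  0.462 amperes = 0.462 × 10³ milliamperes = 462
  0.0595 amperes = 0.0595 × 10³ milliamperes = 59.5
Sum: 8 + 8.39 + 462 + 59.5 = 537.89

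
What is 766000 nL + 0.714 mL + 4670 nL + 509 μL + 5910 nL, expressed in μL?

1999.58 μL

In μL:
  766000 nL = 766000e-3 μL = 766
  0.714 mL = 0.714e3 μL = 714
  4670 nL = 4670e-3 μL = 4.67
  509 μL → 509
  5910 nL = 5910e-3 μL = 5.91
Sum: 766 + 714 + 4.67 + 509 + 5.91 = 1999.58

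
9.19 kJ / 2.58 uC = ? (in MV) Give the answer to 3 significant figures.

3560 MV

(9.19 × 10^3) / (2.58 × 10^-6) = 3.562 × 10^9 V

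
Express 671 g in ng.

(no prefix) = 10⁰, nano = 10⁻⁹; factor is 10⁹.
671 × 10⁹ = 671000000000

671000000000 ng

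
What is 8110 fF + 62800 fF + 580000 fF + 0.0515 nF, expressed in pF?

702.41 pF

In pF:
  8110 fF = 8110 × 10^-3 pF = 8.11
  62800 fF = 62800 × 10^-3 pF = 62.8
  580000 fF = 580000 × 10^-3 pF = 580
  0.0515 nF = 0.0515 × 10^3 pF = 51.5
Sum: 8.11 + 62.8 + 580 + 51.5 = 702.41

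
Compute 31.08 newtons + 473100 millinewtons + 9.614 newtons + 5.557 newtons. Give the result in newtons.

519.351 newtons

In newtons:
  31.08 newtons → 31.08
  473100 millinewtons = 473100 × 10⁻³ newtons = 473.1
  9.614 newtons → 9.614
  5.557 newtons → 5.557
Sum: 31.08 + 473.1 + 9.614 + 5.557 = 519.351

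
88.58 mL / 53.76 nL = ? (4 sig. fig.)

1648000

(88.58 × 10^-3) / (53.76 × 10^-9) = 1.6477 × 10^6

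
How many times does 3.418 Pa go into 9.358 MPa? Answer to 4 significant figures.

2738000

(9.358 × 10^6) / (3.418) = 2.7379 × 10^6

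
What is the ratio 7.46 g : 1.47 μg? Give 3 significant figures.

(7.46) / (1.47 × 10⁻⁶) = 5.075 × 10⁶

5070000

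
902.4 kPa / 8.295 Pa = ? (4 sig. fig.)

108800

(902.4 × 10^3) / (8.295) = 108.79 × 10^3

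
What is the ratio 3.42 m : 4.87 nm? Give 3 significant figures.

702000000

(3.42) / (4.87 × 10⁻⁹) = 0.7023 × 10⁹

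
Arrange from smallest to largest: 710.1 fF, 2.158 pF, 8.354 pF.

710.1 fF < 2.158 pF < 8.354 pF

710.1 fF = 0.0000000000007101 F
2.158 pF = 0.000000000002158 F
8.354 pF = 0.000000000008354 F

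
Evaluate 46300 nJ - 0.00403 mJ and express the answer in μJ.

42.27 μJ

In μJ:
  46300 nJ = 46300 × 10⁻³ μJ = 46.3
  0.00403 mJ = 0.00403 × 10³ μJ = 4.03
Difference: 46.3 - 4.03 = 42.27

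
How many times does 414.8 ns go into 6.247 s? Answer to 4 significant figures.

(6.247) / (414.8e-9) = 0.01506e9

15060000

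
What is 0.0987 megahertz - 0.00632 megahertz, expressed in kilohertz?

92.38 kilohertz

In kilohertz:
  0.0987 megahertz = 0.0987 × 10^3 kilohertz = 98.7
  0.00632 megahertz = 0.00632 × 10^3 kilohertz = 6.32
Difference: 98.7 - 6.32 = 92.38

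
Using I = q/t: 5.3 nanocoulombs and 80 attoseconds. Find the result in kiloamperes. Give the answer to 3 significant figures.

66200 kiloamperes

(5.3 × 10⁻⁹) / (80 × 10⁻¹⁸) = 0.06625 × 10⁹ A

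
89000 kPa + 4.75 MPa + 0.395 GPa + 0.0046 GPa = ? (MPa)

In MPa:
  89000 kPa = 89000 × 10⁻³ MPa = 89
  4.75 MPa → 4.75
  0.395 GPa = 0.395 × 10³ MPa = 395
  0.0046 GPa = 0.0046 × 10³ MPa = 4.6
Sum: 89 + 4.75 + 395 + 4.6 = 493.35

493.35 MPa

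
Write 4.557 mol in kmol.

(no prefix) = 10^0, kilo = 10^3; factor is 10^-3.
4.557 × 10^-3 = 0.004557

0.004557 kmol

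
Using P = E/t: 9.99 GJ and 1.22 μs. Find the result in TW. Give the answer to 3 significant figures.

8190 TW

(9.99 × 10⁹) / (1.22 × 10⁻⁶) = 8.1885 × 10¹⁵ W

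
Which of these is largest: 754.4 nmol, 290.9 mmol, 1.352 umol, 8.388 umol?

754.4 nmol = 0.0000007544 mol
290.9 mmol = 0.2909 mol
1.352 umol = 0.000001352 mol
8.388 umol = 0.000008388 mol

290.9 mmol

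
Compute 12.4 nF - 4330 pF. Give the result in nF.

In nF:
  12.4 nF → 12.4
  4330 pF = 4330 × 10⁻³ nF = 4.33
Difference: 12.4 - 4.33 = 8.07

8.07 nF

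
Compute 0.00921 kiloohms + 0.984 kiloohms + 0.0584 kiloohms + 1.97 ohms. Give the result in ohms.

In ohms:
  0.00921 kiloohms = 0.00921e3 ohms = 9.21
  0.984 kiloohms = 0.984e3 ohms = 984
  0.0584 kiloohms = 0.0584e3 ohms = 58.4
  1.97 ohms → 1.97
Sum: 9.21 + 984 + 58.4 + 1.97 = 1053.58

1053.58 ohms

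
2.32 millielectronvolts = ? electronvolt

milli = 1e-3, (no prefix) = 1e0; factor is 1e-3.
2.32 × 1e-3 = 0.00232

0.00232 electronvolts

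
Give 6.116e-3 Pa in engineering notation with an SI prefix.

6.116 mPa

= 6.116e-3 Pa; 1e-3 is milli.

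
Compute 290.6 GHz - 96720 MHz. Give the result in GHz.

193.88 GHz

In GHz:
  290.6 GHz → 290.6
  96720 MHz = 96720 × 10⁻³ GHz = 96.72
Difference: 290.6 - 96.72 = 193.88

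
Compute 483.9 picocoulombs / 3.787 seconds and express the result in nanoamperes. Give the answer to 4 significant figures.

(483.9 × 10⁻¹²) / (3.787) = 127.779 × 10⁻¹² A

0.1278 nanoamperes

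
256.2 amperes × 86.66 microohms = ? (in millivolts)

22.202292 millivolts

256.2 × 86.66e-6 = 22202.292e-6 V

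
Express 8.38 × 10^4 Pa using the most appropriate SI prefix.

83.8 kPa

= 83.8 × 10^3 Pa; 10^3 is kilo.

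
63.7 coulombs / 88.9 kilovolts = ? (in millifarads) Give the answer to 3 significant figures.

0.717 millifarads

(63.7) / (88.9 × 10³) = 0.71654 × 10⁻³ F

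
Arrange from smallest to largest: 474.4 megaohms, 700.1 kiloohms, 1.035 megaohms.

474.4 megaohms = 474400000 ohms
700.1 kiloohms = 700100 ohms
1.035 megaohms = 1035000 ohms

700.1 kiloohms < 1.035 megaohms < 474.4 megaohms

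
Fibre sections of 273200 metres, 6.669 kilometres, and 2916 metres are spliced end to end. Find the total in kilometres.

In kilometres:
  273200 metres = 273200 × 10⁻³ kilometres = 273.2
  6.669 kilometres → 6.669
  2916 metres = 2916 × 10⁻³ kilometres = 2.916
Sum: 273.2 + 6.669 + 2.916 = 282.785

282.785 kilometres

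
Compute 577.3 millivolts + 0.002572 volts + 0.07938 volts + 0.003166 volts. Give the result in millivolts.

In millivolts:
  577.3 millivolts → 577.3
  0.002572 volts = 0.002572 × 10³ millivolts = 2.572
  0.07938 volts = 0.07938 × 10³ millivolts = 79.38
  0.003166 volts = 0.003166 × 10³ millivolts = 3.166
Sum: 577.3 + 2.572 + 79.38 + 3.166 = 662.418

662.418 millivolts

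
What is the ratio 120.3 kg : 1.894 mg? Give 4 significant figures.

63520000

(120.3 × 10³) / (1.894 × 10⁻³) = 63.516 × 10⁶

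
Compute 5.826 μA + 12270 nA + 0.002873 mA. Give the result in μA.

20.969 μA

In μA:
  5.826 μA → 5.826
  12270 nA = 12270 × 10⁻³ μA = 12.27
  0.002873 mA = 0.002873 × 10³ μA = 2.873
Sum: 5.826 + 12.27 + 2.873 = 20.969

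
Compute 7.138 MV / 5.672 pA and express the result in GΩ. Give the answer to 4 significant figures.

1258000000 GΩ

(7.138e6) / (5.672e-12) = 1.25846e18 Ω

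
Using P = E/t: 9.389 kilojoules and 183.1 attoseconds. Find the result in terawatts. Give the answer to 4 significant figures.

51280000 terawatts

(9.389 × 10^3) / (183.1 × 10^-18) = 0.051278 × 10^21 W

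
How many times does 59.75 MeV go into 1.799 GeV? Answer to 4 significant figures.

(1.799 × 10⁹) / (59.75 × 10⁶) = 0.030109 × 10³

30.11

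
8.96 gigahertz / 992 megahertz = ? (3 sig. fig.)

9.03

(8.96 × 10^9) / (992 × 10^6) = 0.009032 × 10^3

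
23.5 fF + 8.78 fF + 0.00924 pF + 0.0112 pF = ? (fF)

52.72 fF

In fF:
  23.5 fF → 23.5
  8.78 fF → 8.78
  0.00924 pF = 0.00924e3 fF = 9.24
  0.0112 pF = 0.0112e3 fF = 11.2
Sum: 23.5 + 8.78 + 9.24 + 11.2 = 52.72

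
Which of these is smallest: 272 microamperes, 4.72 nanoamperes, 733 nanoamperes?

4.72 nanoamperes

272 microamperes = 0.000272 amperes
4.72 nanoamperes = 0.00000000472 amperes
733 nanoamperes = 0.000000733 amperes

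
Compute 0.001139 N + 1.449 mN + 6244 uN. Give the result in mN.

In mN:
  0.001139 N = 0.001139e3 mN = 1.139
  1.449 mN → 1.449
  6244 uN = 6244e-3 mN = 6.244
Sum: 1.139 + 1.449 + 6.244 = 8.832

8.832 mN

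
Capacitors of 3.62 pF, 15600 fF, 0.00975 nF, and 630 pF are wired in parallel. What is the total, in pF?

658.97 pF

In pF:
  3.62 pF → 3.62
  15600 fF = 15600 × 10⁻³ pF = 15.6
  0.00975 nF = 0.00975 × 10³ pF = 9.75
  630 pF → 630
Sum: 3.62 + 15.6 + 9.75 + 630 = 658.97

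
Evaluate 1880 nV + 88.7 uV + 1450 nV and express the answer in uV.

92.03 uV

In uV:
  1880 nV = 1880 × 10^-3 uV = 1.88
  88.7 uV → 88.7
  1450 nV = 1450 × 10^-3 uV = 1.45
Sum: 1.88 + 88.7 + 1.45 = 92.03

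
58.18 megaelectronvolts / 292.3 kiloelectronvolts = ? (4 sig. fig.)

199.0

(58.18 × 10⁶) / (292.3 × 10³) = 0.19904 × 10³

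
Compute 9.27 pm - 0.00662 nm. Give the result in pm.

2.65 pm

In pm:
  9.27 pm → 9.27
  0.00662 nm = 0.00662e3 pm = 6.62
Difference: 9.27 - 6.62 = 2.65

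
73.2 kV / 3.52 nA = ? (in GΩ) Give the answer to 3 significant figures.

(73.2e3) / (3.52e-9) = 20.795e12 Ω

20800 GΩ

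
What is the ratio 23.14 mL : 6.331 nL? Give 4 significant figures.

(23.14 × 10^-3) / (6.331 × 10^-9) = 3.655 × 10^6

3655000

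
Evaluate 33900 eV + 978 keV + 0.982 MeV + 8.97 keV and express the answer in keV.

In keV:
  33900 eV = 33900e-3 keV = 33.9
  978 keV → 978
  0.982 MeV = 0.982e3 keV = 982
  8.97 keV → 8.97
Sum: 33.9 + 978 + 982 + 8.97 = 2002.87

2002.87 keV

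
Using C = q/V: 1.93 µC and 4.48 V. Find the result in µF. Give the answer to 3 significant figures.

(1.93 × 10^-6) / (4.48) = 0.4308 × 10^-6 F

0.431 µF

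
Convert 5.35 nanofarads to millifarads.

0.00000535 millifarads

nano = 1e-9, milli = 1e-3; factor is 1e-6.
5.35 × 1e-6 = 0.00000535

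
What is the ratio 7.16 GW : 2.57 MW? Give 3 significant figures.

(7.16e9) / (2.57e6) = 2.786e3

2790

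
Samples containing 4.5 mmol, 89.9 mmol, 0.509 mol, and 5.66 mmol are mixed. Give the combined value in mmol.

609.06 mmol

In mmol:
  4.5 mmol → 4.5
  89.9 mmol → 89.9
  0.509 mol = 0.509 × 10³ mmol = 509
  5.66 mmol → 5.66
Sum: 4.5 + 89.9 + 509 + 5.66 = 609.06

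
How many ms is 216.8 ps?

0.0000002168 ms

pico = 10⁻¹², milli = 10⁻³; factor is 10⁻⁹.
216.8 × 10⁻⁹ = 0.0000002168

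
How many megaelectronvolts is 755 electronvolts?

(no prefix) = 10⁰, mega = 10⁶; factor is 10⁻⁶.
755 × 10⁻⁶ = 0.000755

0.000755 megaelectronvolts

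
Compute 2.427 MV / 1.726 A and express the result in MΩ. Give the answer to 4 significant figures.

(2.427 × 10⁶) / (1.726) = 1.40614 × 10⁶ Ω

1.406 MΩ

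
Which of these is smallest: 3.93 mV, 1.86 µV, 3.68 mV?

1.86 µV

3.93 mV = 0.00393 V
1.86 µV = 0.00000186 V
3.68 mV = 0.00368 V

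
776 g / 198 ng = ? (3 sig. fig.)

3920000000

(776) / (198 × 10⁻⁹) = 3.919 × 10⁹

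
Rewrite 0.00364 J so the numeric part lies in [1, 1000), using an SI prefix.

= 3.64e-3 J; 1e-3 is milli.

3.64 mJ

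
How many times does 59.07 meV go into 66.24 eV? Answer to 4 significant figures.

(66.24) / (59.07 × 10⁻³) = 1.1214 × 10³

1121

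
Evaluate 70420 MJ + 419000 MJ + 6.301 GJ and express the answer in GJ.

In GJ:
  70420 MJ = 70420 × 10⁻³ GJ = 70.42
  419000 MJ = 419000 × 10⁻³ GJ = 419
  6.301 GJ → 6.301
Sum: 70.42 + 419 + 6.301 = 495.721

495.721 GJ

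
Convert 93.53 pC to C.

pico = 10⁻¹², (no prefix) = 10⁰; factor is 10⁻¹².
93.53 × 10⁻¹² = 0.00000000009353

0.00000000009353 C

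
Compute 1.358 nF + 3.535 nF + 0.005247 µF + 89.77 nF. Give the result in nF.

99.91 nF

In nF:
  1.358 nF → 1.358
  3.535 nF → 3.535
  0.005247 µF = 0.005247e3 nF = 5.247
  89.77 nF → 89.77
Sum: 1.358 + 3.535 + 5.247 + 89.77 = 99.91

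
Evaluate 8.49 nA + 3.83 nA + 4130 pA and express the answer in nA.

16.45 nA

In nA:
  8.49 nA → 8.49
  3.83 nA → 3.83
  4130 pA = 4130 × 10⁻³ nA = 4.13
Sum: 8.49 + 3.83 + 4.13 = 16.45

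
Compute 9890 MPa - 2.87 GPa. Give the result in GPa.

7.02 GPa

In GPa:
  9890 MPa = 9890 × 10^-3 GPa = 9.89
  2.87 GPa → 2.87
Difference: 9.89 - 2.87 = 7.02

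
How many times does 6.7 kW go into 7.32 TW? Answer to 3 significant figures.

(7.32 × 10^12) / (6.7 × 10^3) = 1.093 × 10^9

1090000000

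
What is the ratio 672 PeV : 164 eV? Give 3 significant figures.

4100000000000000

(672e15) / (164) = 4.098e15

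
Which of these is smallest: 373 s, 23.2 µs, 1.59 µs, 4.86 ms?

1.59 µs

373 s = 373 s
23.2 µs = 0.0000232 s
1.59 µs = 0.00000159 s
4.86 ms = 0.00486 s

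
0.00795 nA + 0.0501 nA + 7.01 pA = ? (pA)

65.06 pA

In pA:
  0.00795 nA = 0.00795 × 10^3 pA = 7.95
  0.0501 nA = 0.0501 × 10^3 pA = 50.1
  7.01 pA → 7.01
Sum: 7.95 + 50.1 + 7.01 = 65.06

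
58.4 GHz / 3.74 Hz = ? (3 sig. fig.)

(58.4 × 10⁹) / (3.74) = 15.61 × 10⁹

15600000000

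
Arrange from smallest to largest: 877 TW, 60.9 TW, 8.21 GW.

877 TW = 877000000000000 W
60.9 TW = 60900000000000 W
8.21 GW = 8210000000 W

8.21 GW < 60.9 TW < 877 TW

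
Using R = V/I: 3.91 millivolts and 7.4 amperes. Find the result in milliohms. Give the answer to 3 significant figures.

(3.91 × 10⁻³) / (7.4) = 0.52838 × 10⁻³ Ω

0.528 milliohms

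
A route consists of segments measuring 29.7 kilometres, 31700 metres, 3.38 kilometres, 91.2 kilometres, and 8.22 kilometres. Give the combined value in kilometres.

In kilometres:
  29.7 kilometres → 29.7
  31700 metres = 31700 × 10⁻³ kilometres = 31.7
  3.38 kilometres → 3.38
  91.2 kilometres → 91.2
  8.22 kilometres → 8.22
Sum: 29.7 + 31.7 + 3.38 + 91.2 + 8.22 = 164.2

164.2 kilometres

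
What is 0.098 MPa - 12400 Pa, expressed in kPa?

In kPa:
  0.098 MPa = 0.098 × 10³ kPa = 98
  12400 Pa = 12400 × 10⁻³ kPa = 12.4
Difference: 98 - 12.4 = 85.6

85.6 kPa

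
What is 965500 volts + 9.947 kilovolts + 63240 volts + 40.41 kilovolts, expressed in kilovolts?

1079.097 kilovolts

In kilovolts:
  965500 volts = 965500e-3 kilovolts = 965.5
  9.947 kilovolts → 9.947
  63240 volts = 63240e-3 kilovolts = 63.24
  40.41 kilovolts → 40.41
Sum: 965.5 + 9.947 + 63.24 + 40.41 = 1079.097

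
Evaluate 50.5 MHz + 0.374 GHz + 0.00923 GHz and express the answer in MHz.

In MHz:
  50.5 MHz → 50.5
  0.374 GHz = 0.374 × 10³ MHz = 374
  0.00923 GHz = 0.00923 × 10³ MHz = 9.23
Sum: 50.5 + 374 + 9.23 = 433.73

433.73 MHz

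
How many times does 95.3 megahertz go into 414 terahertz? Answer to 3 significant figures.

(414 × 10¹²) / (95.3 × 10⁶) = 4.344 × 10⁶

4340000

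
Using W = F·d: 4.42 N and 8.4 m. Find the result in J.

37.128 J

4.42 × 8.4 = 37.128 J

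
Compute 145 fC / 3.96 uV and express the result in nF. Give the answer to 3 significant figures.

(145e-15) / (3.96e-6) = 36.616e-9 F

36.6 nF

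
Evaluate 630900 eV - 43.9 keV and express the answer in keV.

587 keV

In keV:
  630900 eV = 630900 × 10⁻³ keV = 630.9
  43.9 keV → 43.9
Difference: 630.9 - 43.9 = 587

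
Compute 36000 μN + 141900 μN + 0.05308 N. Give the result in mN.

230.98 mN

In mN:
  36000 μN = 36000 × 10^-3 mN = 36
  141900 μN = 141900 × 10^-3 mN = 141.9
  0.05308 N = 0.05308 × 10^3 mN = 53.08
Sum: 36 + 141.9 + 53.08 = 230.98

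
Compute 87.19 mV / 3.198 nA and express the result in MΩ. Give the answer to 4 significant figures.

(87.19e-3) / (3.198e-9) = 27.2639e6 Ω

27.26 MΩ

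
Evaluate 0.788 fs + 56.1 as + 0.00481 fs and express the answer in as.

848.91 as

In as:
  0.788 fs = 0.788 × 10^3 as = 788
  56.1 as → 56.1
  0.00481 fs = 0.00481 × 10^3 as = 4.81
Sum: 788 + 56.1 + 4.81 = 848.91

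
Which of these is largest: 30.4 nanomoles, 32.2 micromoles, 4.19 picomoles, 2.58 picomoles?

30.4 nanomoles = 0.0000000304 moles
32.2 micromoles = 0.0000322 moles
4.19 picomoles = 0.00000000000419 moles
2.58 picomoles = 0.00000000000258 moles

32.2 micromoles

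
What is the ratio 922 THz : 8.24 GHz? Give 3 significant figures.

112000

(922 × 10^12) / (8.24 × 10^9) = 111.9 × 10^3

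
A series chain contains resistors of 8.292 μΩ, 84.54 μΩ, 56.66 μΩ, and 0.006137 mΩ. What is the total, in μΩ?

In μΩ:
  8.292 μΩ → 8.292
  84.54 μΩ → 84.54
  56.66 μΩ → 56.66
  0.006137 mΩ = 0.006137 × 10³ μΩ = 6.137
Sum: 8.292 + 84.54 + 56.66 + 6.137 = 155.629

155.629 μΩ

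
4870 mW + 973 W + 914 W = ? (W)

1891.87 W

In W:
  4870 mW = 4870e-3 W = 4.87
  973 W → 973
  914 W → 914
Sum: 4.87 + 973 + 914 = 1891.87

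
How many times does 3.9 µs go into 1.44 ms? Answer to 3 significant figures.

(1.44 × 10⁻³) / (3.9 × 10⁻⁶) = 0.3692 × 10³

369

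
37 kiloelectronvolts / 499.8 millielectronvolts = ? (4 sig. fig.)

74030

(37 × 10³) / (499.8 × 10⁻³) = 0.07403 × 10⁶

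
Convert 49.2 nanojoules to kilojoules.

nano = 1e-9, kilo = 1e3; factor is 1e-12.
49.2 × 1e-12 = 0.0000000000492

0.0000000000492 kilojoules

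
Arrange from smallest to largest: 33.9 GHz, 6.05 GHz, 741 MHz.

33.9 GHz = 33900000000 Hz
6.05 GHz = 6050000000 Hz
741 MHz = 741000000 Hz

741 MHz < 6.05 GHz < 33.9 GHz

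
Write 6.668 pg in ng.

0.006668 ng

pico = 10^-12, nano = 10^-9; factor is 10^-3.
6.668 × 10^-3 = 0.006668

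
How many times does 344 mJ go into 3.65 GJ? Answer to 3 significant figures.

(3.65e9) / (344e-3) = 0.01061e12

10600000000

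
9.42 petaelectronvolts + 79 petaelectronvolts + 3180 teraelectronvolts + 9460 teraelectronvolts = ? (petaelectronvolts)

101.06 petaelectronvolts

In petaelectronvolts:
  9.42 petaelectronvolts → 9.42
  79 petaelectronvolts → 79
  3180 teraelectronvolts = 3180 × 10^-3 petaelectronvolts = 3.18
  9460 teraelectronvolts = 9460 × 10^-3 petaelectronvolts = 9.46
Sum: 9.42 + 79 + 3.18 + 9.46 = 101.06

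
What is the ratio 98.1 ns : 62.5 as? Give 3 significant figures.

(98.1 × 10⁻⁹) / (62.5 × 10⁻¹⁸) = 1.57 × 10⁹

1570000000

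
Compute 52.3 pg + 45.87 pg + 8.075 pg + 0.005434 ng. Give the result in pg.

111.679 pg

In pg:
  52.3 pg → 52.3
  45.87 pg → 45.87
  8.075 pg → 8.075
  0.005434 ng = 0.005434 × 10³ pg = 5.434
Sum: 52.3 + 45.87 + 8.075 + 5.434 = 111.679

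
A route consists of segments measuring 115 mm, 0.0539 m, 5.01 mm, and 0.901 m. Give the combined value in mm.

In mm:
  115 mm → 115
  0.0539 m = 0.0539 × 10³ mm = 53.9
  5.01 mm → 5.01
  0.901 m = 0.901 × 10³ mm = 901
Sum: 115 + 53.9 + 5.01 + 901 = 1074.91

1074.91 mm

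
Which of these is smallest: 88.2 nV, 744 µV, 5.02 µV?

88.2 nV = 0.0000000882 V
744 µV = 0.000744 V
5.02 µV = 0.00000502 V

88.2 nV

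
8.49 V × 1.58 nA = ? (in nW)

13.4142 nW

8.49 × 1.58 × 10⁻⁹ = 13.4142 × 10⁻⁹ W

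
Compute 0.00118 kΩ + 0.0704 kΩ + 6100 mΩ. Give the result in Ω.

77.68 Ω

In Ω:
  0.00118 kΩ = 0.00118 × 10^3 Ω = 1.18
  0.0704 kΩ = 0.0704 × 10^3 Ω = 70.4
  6100 mΩ = 6100 × 10^-3 Ω = 6.1
Sum: 1.18 + 70.4 + 6.1 = 77.68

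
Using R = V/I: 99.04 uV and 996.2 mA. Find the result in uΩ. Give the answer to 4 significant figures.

(99.04 × 10⁻⁶) / (996.2 × 10⁻³) = 0.0994178 × 10⁻³ Ω

99.42 uΩ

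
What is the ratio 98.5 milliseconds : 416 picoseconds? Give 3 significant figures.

237000000

(98.5 × 10⁻³) / (416 × 10⁻¹²) = 0.2368 × 10⁹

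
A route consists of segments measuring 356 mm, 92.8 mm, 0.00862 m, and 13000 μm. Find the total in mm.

470.42 mm

In mm:
  356 mm → 356
  92.8 mm → 92.8
  0.00862 m = 0.00862 × 10³ mm = 8.62
  13000 μm = 13000 × 10⁻³ mm = 13
Sum: 356 + 92.8 + 8.62 + 13 = 470.42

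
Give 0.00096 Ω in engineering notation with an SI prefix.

= 960e-6 Ω; 1e-6 is micro.

960 µΩ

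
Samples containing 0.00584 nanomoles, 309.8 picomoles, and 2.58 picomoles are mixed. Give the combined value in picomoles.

318.22 picomoles

In picomoles:
  0.00584 nanomoles = 0.00584 × 10^3 picomoles = 5.84
  309.8 picomoles → 309.8
  2.58 picomoles → 2.58
Sum: 5.84 + 309.8 + 2.58 = 318.22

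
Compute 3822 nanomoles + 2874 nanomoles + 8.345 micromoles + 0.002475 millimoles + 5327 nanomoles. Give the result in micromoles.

22.843 micromoles

In micromoles:
  3822 nanomoles = 3822e-3 micromoles = 3.822
  2874 nanomoles = 2874e-3 micromoles = 2.874
  8.345 micromoles → 8.345
  0.002475 millimoles = 0.002475e3 micromoles = 2.475
  5327 nanomoles = 5327e-3 micromoles = 5.327
Sum: 3.822 + 2.874 + 8.345 + 2.475 + 5.327 = 22.843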